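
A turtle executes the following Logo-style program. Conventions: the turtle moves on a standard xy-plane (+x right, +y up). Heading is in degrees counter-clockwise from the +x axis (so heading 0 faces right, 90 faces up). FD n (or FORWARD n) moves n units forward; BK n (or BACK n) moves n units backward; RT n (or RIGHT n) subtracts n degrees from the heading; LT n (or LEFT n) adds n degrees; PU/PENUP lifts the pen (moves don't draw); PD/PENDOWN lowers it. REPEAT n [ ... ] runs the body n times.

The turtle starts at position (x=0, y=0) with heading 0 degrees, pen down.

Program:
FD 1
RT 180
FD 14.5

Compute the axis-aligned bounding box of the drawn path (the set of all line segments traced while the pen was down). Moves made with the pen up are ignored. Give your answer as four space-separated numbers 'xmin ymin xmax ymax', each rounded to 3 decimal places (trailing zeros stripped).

Answer: -13.5 0 1 0

Derivation:
Executing turtle program step by step:
Start: pos=(0,0), heading=0, pen down
FD 1: (0,0) -> (1,0) [heading=0, draw]
RT 180: heading 0 -> 180
FD 14.5: (1,0) -> (-13.5,0) [heading=180, draw]
Final: pos=(-13.5,0), heading=180, 2 segment(s) drawn

Segment endpoints: x in {-13.5, 0, 1}, y in {0, 0}
xmin=-13.5, ymin=0, xmax=1, ymax=0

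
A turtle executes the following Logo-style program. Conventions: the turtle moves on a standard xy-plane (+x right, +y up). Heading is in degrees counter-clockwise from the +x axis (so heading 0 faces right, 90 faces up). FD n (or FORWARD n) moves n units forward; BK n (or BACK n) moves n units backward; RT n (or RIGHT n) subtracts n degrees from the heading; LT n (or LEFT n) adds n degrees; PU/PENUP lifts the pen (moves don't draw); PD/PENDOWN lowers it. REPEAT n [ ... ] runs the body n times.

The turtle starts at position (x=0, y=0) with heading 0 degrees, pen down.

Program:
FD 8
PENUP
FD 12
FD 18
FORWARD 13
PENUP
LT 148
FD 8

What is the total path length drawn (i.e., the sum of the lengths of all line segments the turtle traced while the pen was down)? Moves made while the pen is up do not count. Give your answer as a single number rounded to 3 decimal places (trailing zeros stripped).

Answer: 8

Derivation:
Executing turtle program step by step:
Start: pos=(0,0), heading=0, pen down
FD 8: (0,0) -> (8,0) [heading=0, draw]
PU: pen up
FD 12: (8,0) -> (20,0) [heading=0, move]
FD 18: (20,0) -> (38,0) [heading=0, move]
FD 13: (38,0) -> (51,0) [heading=0, move]
PU: pen up
LT 148: heading 0 -> 148
FD 8: (51,0) -> (44.216,4.239) [heading=148, move]
Final: pos=(44.216,4.239), heading=148, 1 segment(s) drawn

Segment lengths:
  seg 1: (0,0) -> (8,0), length = 8
Total = 8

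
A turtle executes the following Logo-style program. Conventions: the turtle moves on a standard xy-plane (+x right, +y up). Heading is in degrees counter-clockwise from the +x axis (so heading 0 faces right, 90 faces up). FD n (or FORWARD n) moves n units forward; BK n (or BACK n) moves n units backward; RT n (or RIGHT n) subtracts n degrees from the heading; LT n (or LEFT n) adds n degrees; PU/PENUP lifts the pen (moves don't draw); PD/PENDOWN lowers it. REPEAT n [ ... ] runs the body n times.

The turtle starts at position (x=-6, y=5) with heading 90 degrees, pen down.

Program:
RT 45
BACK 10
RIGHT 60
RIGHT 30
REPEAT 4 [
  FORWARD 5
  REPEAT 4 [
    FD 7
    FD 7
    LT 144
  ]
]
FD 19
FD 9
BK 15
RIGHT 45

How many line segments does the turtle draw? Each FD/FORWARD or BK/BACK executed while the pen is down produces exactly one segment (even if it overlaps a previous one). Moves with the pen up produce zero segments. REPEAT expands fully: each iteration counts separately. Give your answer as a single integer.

Answer: 40

Derivation:
Executing turtle program step by step:
Start: pos=(-6,5), heading=90, pen down
RT 45: heading 90 -> 45
BK 10: (-6,5) -> (-13.071,-2.071) [heading=45, draw]
RT 60: heading 45 -> 345
RT 30: heading 345 -> 315
REPEAT 4 [
  -- iteration 1/4 --
  FD 5: (-13.071,-2.071) -> (-9.536,-5.607) [heading=315, draw]
  REPEAT 4 [
    -- iteration 1/4 --
    FD 7: (-9.536,-5.607) -> (-4.586,-10.556) [heading=315, draw]
    FD 7: (-4.586,-10.556) -> (0.364,-15.506) [heading=315, draw]
    LT 144: heading 315 -> 99
    -- iteration 2/4 --
    FD 7: (0.364,-15.506) -> (-0.731,-8.592) [heading=99, draw]
    FD 7: (-0.731,-8.592) -> (-1.826,-1.678) [heading=99, draw]
    LT 144: heading 99 -> 243
    -- iteration 3/4 --
    FD 7: (-1.826,-1.678) -> (-5.004,-7.916) [heading=243, draw]
    FD 7: (-5.004,-7.916) -> (-8.182,-14.153) [heading=243, draw]
    LT 144: heading 243 -> 27
    -- iteration 4/4 --
    FD 7: (-8.182,-14.153) -> (-1.945,-10.975) [heading=27, draw]
    FD 7: (-1.945,-10.975) -> (4.292,-7.797) [heading=27, draw]
    LT 144: heading 27 -> 171
  ]
  -- iteration 2/4 --
  FD 5: (4.292,-7.797) -> (-0.646,-7.015) [heading=171, draw]
  REPEAT 4 [
    -- iteration 1/4 --
    FD 7: (-0.646,-7.015) -> (-7.56,-5.919) [heading=171, draw]
    FD 7: (-7.56,-5.919) -> (-14.474,-4.824) [heading=171, draw]
    LT 144: heading 171 -> 315
    -- iteration 2/4 --
    FD 7: (-14.474,-4.824) -> (-9.524,-9.774) [heading=315, draw]
    FD 7: (-9.524,-9.774) -> (-4.574,-14.724) [heading=315, draw]
    LT 144: heading 315 -> 99
    -- iteration 3/4 --
    FD 7: (-4.574,-14.724) -> (-5.67,-7.81) [heading=99, draw]
    FD 7: (-5.67,-7.81) -> (-6.765,-0.896) [heading=99, draw]
    LT 144: heading 99 -> 243
    -- iteration 4/4 --
    FD 7: (-6.765,-0.896) -> (-9.942,-7.133) [heading=243, draw]
    FD 7: (-9.942,-7.133) -> (-13.12,-13.37) [heading=243, draw]
    LT 144: heading 243 -> 27
  ]
  -- iteration 3/4 --
  FD 5: (-13.12,-13.37) -> (-8.665,-11.1) [heading=27, draw]
  REPEAT 4 [
    -- iteration 1/4 --
    FD 7: (-8.665,-11.1) -> (-2.428,-7.922) [heading=27, draw]
    FD 7: (-2.428,-7.922) -> (3.809,-4.745) [heading=27, draw]
    LT 144: heading 27 -> 171
    -- iteration 2/4 --
    FD 7: (3.809,-4.745) -> (-3.105,-3.65) [heading=171, draw]
    FD 7: (-3.105,-3.65) -> (-10.019,-2.554) [heading=171, draw]
    LT 144: heading 171 -> 315
    -- iteration 3/4 --
    FD 7: (-10.019,-2.554) -> (-5.069,-7.504) [heading=315, draw]
    FD 7: (-5.069,-7.504) -> (-0.119,-12.454) [heading=315, draw]
    LT 144: heading 315 -> 99
    -- iteration 4/4 --
    FD 7: (-0.119,-12.454) -> (-1.214,-5.54) [heading=99, draw]
    FD 7: (-1.214,-5.54) -> (-2.31,1.374) [heading=99, draw]
    LT 144: heading 99 -> 243
  ]
  -- iteration 4/4 --
  FD 5: (-2.31,1.374) -> (-4.579,-3.081) [heading=243, draw]
  REPEAT 4 [
    -- iteration 1/4 --
    FD 7: (-4.579,-3.081) -> (-7.757,-9.318) [heading=243, draw]
    FD 7: (-7.757,-9.318) -> (-10.935,-15.555) [heading=243, draw]
    LT 144: heading 243 -> 27
    -- iteration 2/4 --
    FD 7: (-10.935,-15.555) -> (-4.698,-12.378) [heading=27, draw]
    FD 7: (-4.698,-12.378) -> (1.539,-9.2) [heading=27, draw]
    LT 144: heading 27 -> 171
    -- iteration 3/4 --
    FD 7: (1.539,-9.2) -> (-5.375,-8.105) [heading=171, draw]
    FD 7: (-5.375,-8.105) -> (-12.289,-7.01) [heading=171, draw]
    LT 144: heading 171 -> 315
    -- iteration 4/4 --
    FD 7: (-12.289,-7.01) -> (-7.339,-11.959) [heading=315, draw]
    FD 7: (-7.339,-11.959) -> (-2.389,-16.909) [heading=315, draw]
    LT 144: heading 315 -> 99
  ]
]
FD 19: (-2.389,-16.909) -> (-5.362,1.857) [heading=99, draw]
FD 9: (-5.362,1.857) -> (-6.77,10.746) [heading=99, draw]
BK 15: (-6.77,10.746) -> (-4.423,-4.069) [heading=99, draw]
RT 45: heading 99 -> 54
Final: pos=(-4.423,-4.069), heading=54, 40 segment(s) drawn
Segments drawn: 40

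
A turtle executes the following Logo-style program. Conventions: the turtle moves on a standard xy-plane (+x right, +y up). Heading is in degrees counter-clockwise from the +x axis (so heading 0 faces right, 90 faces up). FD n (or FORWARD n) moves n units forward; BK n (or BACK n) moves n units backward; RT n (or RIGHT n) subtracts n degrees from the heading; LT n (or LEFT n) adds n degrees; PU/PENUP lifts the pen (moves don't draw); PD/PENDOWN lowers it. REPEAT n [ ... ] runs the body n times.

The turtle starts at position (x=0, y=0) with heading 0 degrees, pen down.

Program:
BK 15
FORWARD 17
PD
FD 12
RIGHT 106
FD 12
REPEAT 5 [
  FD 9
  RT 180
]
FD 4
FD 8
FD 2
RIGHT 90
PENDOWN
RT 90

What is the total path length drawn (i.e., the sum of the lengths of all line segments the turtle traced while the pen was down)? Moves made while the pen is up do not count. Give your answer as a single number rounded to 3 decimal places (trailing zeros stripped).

Answer: 115

Derivation:
Executing turtle program step by step:
Start: pos=(0,0), heading=0, pen down
BK 15: (0,0) -> (-15,0) [heading=0, draw]
FD 17: (-15,0) -> (2,0) [heading=0, draw]
PD: pen down
FD 12: (2,0) -> (14,0) [heading=0, draw]
RT 106: heading 0 -> 254
FD 12: (14,0) -> (10.692,-11.535) [heading=254, draw]
REPEAT 5 [
  -- iteration 1/5 --
  FD 9: (10.692,-11.535) -> (8.212,-20.186) [heading=254, draw]
  RT 180: heading 254 -> 74
  -- iteration 2/5 --
  FD 9: (8.212,-20.186) -> (10.692,-11.535) [heading=74, draw]
  RT 180: heading 74 -> 254
  -- iteration 3/5 --
  FD 9: (10.692,-11.535) -> (8.212,-20.186) [heading=254, draw]
  RT 180: heading 254 -> 74
  -- iteration 4/5 --
  FD 9: (8.212,-20.186) -> (10.692,-11.535) [heading=74, draw]
  RT 180: heading 74 -> 254
  -- iteration 5/5 --
  FD 9: (10.692,-11.535) -> (8.212,-20.186) [heading=254, draw]
  RT 180: heading 254 -> 74
]
FD 4: (8.212,-20.186) -> (9.314,-16.341) [heading=74, draw]
FD 8: (9.314,-16.341) -> (11.519,-8.651) [heading=74, draw]
FD 2: (11.519,-8.651) -> (12.071,-6.729) [heading=74, draw]
RT 90: heading 74 -> 344
PD: pen down
RT 90: heading 344 -> 254
Final: pos=(12.071,-6.729), heading=254, 12 segment(s) drawn

Segment lengths:
  seg 1: (0,0) -> (-15,0), length = 15
  seg 2: (-15,0) -> (2,0), length = 17
  seg 3: (2,0) -> (14,0), length = 12
  seg 4: (14,0) -> (10.692,-11.535), length = 12
  seg 5: (10.692,-11.535) -> (8.212,-20.186), length = 9
  seg 6: (8.212,-20.186) -> (10.692,-11.535), length = 9
  seg 7: (10.692,-11.535) -> (8.212,-20.186), length = 9
  seg 8: (8.212,-20.186) -> (10.692,-11.535), length = 9
  seg 9: (10.692,-11.535) -> (8.212,-20.186), length = 9
  seg 10: (8.212,-20.186) -> (9.314,-16.341), length = 4
  seg 11: (9.314,-16.341) -> (11.519,-8.651), length = 8
  seg 12: (11.519,-8.651) -> (12.071,-6.729), length = 2
Total = 115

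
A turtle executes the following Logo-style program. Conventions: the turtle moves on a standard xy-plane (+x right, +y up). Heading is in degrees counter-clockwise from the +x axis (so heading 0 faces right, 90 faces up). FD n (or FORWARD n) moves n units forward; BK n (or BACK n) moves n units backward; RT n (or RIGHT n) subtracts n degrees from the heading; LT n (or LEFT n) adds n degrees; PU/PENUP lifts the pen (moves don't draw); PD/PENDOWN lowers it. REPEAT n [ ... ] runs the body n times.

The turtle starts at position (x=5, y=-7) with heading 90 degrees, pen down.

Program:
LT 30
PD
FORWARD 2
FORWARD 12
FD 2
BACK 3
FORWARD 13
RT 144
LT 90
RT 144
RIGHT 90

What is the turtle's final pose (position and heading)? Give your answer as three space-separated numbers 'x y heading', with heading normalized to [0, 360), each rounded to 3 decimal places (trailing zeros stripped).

Executing turtle program step by step:
Start: pos=(5,-7), heading=90, pen down
LT 30: heading 90 -> 120
PD: pen down
FD 2: (5,-7) -> (4,-5.268) [heading=120, draw]
FD 12: (4,-5.268) -> (-2,5.124) [heading=120, draw]
FD 2: (-2,5.124) -> (-3,6.856) [heading=120, draw]
BK 3: (-3,6.856) -> (-1.5,4.258) [heading=120, draw]
FD 13: (-1.5,4.258) -> (-8,15.517) [heading=120, draw]
RT 144: heading 120 -> 336
LT 90: heading 336 -> 66
RT 144: heading 66 -> 282
RT 90: heading 282 -> 192
Final: pos=(-8,15.517), heading=192, 5 segment(s) drawn

Answer: -8 15.517 192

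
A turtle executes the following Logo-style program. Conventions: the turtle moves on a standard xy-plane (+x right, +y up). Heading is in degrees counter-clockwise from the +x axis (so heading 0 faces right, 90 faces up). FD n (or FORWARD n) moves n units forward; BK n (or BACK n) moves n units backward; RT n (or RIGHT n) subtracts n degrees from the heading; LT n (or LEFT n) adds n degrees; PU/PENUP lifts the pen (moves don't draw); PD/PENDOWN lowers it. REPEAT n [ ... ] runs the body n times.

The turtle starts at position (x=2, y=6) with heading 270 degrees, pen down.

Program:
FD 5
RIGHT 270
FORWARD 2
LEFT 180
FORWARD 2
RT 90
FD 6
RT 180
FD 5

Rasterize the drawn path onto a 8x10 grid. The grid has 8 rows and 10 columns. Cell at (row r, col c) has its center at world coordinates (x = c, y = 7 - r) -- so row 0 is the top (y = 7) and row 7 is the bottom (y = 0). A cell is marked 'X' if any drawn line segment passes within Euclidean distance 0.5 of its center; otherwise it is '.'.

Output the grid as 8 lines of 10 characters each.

Segment 0: (2,6) -> (2,1)
Segment 1: (2,1) -> (4,1)
Segment 2: (4,1) -> (2,1)
Segment 3: (2,1) -> (2,7)
Segment 4: (2,7) -> (2,2)

Answer: ..X.......
..X.......
..X.......
..X.......
..X.......
..X.......
..XXX.....
..........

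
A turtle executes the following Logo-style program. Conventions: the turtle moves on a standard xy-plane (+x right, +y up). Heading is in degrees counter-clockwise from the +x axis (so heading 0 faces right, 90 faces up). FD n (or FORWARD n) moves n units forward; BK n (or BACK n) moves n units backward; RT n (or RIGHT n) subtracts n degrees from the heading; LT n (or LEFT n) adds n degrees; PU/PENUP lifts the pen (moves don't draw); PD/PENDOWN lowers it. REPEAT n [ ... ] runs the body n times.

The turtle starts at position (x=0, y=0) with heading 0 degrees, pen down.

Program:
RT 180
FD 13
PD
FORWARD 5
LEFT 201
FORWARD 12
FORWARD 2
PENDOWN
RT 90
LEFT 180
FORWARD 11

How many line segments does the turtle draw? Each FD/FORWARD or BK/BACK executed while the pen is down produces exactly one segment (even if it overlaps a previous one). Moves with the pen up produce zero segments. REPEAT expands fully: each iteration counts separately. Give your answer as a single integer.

Answer: 5

Derivation:
Executing turtle program step by step:
Start: pos=(0,0), heading=0, pen down
RT 180: heading 0 -> 180
FD 13: (0,0) -> (-13,0) [heading=180, draw]
PD: pen down
FD 5: (-13,0) -> (-18,0) [heading=180, draw]
LT 201: heading 180 -> 21
FD 12: (-18,0) -> (-6.797,4.3) [heading=21, draw]
FD 2: (-6.797,4.3) -> (-4.93,5.017) [heading=21, draw]
PD: pen down
RT 90: heading 21 -> 291
LT 180: heading 291 -> 111
FD 11: (-4.93,5.017) -> (-8.872,15.287) [heading=111, draw]
Final: pos=(-8.872,15.287), heading=111, 5 segment(s) drawn
Segments drawn: 5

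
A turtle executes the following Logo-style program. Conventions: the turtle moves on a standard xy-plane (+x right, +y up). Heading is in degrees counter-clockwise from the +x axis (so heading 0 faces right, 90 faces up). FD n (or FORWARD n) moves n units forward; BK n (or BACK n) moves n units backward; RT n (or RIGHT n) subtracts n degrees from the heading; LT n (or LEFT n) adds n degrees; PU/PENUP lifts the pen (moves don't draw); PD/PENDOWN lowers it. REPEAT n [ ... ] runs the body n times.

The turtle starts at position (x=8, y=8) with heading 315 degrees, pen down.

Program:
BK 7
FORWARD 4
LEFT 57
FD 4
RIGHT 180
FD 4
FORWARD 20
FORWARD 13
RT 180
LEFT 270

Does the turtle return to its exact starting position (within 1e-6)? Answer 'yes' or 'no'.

Executing turtle program step by step:
Start: pos=(8,8), heading=315, pen down
BK 7: (8,8) -> (3.05,12.95) [heading=315, draw]
FD 4: (3.05,12.95) -> (5.879,10.121) [heading=315, draw]
LT 57: heading 315 -> 12
FD 4: (5.879,10.121) -> (9.791,10.953) [heading=12, draw]
RT 180: heading 12 -> 192
FD 4: (9.791,10.953) -> (5.879,10.121) [heading=192, draw]
FD 20: (5.879,10.121) -> (-13.684,5.963) [heading=192, draw]
FD 13: (-13.684,5.963) -> (-26.4,3.26) [heading=192, draw]
RT 180: heading 192 -> 12
LT 270: heading 12 -> 282
Final: pos=(-26.4,3.26), heading=282, 6 segment(s) drawn

Start position: (8, 8)
Final position: (-26.4, 3.26)
Distance = 34.725; >= 1e-6 -> NOT closed

Answer: no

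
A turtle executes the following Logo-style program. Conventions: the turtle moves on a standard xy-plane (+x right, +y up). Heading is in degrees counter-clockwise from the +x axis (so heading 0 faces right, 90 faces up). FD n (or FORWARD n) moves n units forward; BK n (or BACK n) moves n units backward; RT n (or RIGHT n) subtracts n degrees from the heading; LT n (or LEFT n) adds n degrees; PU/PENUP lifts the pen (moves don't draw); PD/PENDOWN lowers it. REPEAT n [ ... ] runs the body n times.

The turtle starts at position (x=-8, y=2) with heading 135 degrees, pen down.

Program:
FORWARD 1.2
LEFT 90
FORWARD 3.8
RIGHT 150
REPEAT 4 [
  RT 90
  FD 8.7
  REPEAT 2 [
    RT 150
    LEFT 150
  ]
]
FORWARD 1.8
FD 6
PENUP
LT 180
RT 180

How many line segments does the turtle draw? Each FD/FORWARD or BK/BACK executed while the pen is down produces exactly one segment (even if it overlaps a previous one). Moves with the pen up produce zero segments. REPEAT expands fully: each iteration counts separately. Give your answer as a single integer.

Executing turtle program step by step:
Start: pos=(-8,2), heading=135, pen down
FD 1.2: (-8,2) -> (-8.849,2.849) [heading=135, draw]
LT 90: heading 135 -> 225
FD 3.8: (-8.849,2.849) -> (-11.536,0.162) [heading=225, draw]
RT 150: heading 225 -> 75
REPEAT 4 [
  -- iteration 1/4 --
  RT 90: heading 75 -> 345
  FD 8.7: (-11.536,0.162) -> (-3.132,-2.09) [heading=345, draw]
  REPEAT 2 [
    -- iteration 1/2 --
    RT 150: heading 345 -> 195
    LT 150: heading 195 -> 345
    -- iteration 2/2 --
    RT 150: heading 345 -> 195
    LT 150: heading 195 -> 345
  ]
  -- iteration 2/4 --
  RT 90: heading 345 -> 255
  FD 8.7: (-3.132,-2.09) -> (-5.384,-10.494) [heading=255, draw]
  REPEAT 2 [
    -- iteration 1/2 --
    RT 150: heading 255 -> 105
    LT 150: heading 105 -> 255
    -- iteration 2/2 --
    RT 150: heading 255 -> 105
    LT 150: heading 105 -> 255
  ]
  -- iteration 3/4 --
  RT 90: heading 255 -> 165
  FD 8.7: (-5.384,-10.494) -> (-13.787,-8.242) [heading=165, draw]
  REPEAT 2 [
    -- iteration 1/2 --
    RT 150: heading 165 -> 15
    LT 150: heading 15 -> 165
    -- iteration 2/2 --
    RT 150: heading 165 -> 15
    LT 150: heading 15 -> 165
  ]
  -- iteration 4/4 --
  RT 90: heading 165 -> 75
  FD 8.7: (-13.787,-8.242) -> (-11.536,0.162) [heading=75, draw]
  REPEAT 2 [
    -- iteration 1/2 --
    RT 150: heading 75 -> 285
    LT 150: heading 285 -> 75
    -- iteration 2/2 --
    RT 150: heading 75 -> 285
    LT 150: heading 285 -> 75
  ]
]
FD 1.8: (-11.536,0.162) -> (-11.07,1.9) [heading=75, draw]
FD 6: (-11.07,1.9) -> (-9.517,7.696) [heading=75, draw]
PU: pen up
LT 180: heading 75 -> 255
RT 180: heading 255 -> 75
Final: pos=(-9.517,7.696), heading=75, 8 segment(s) drawn
Segments drawn: 8

Answer: 8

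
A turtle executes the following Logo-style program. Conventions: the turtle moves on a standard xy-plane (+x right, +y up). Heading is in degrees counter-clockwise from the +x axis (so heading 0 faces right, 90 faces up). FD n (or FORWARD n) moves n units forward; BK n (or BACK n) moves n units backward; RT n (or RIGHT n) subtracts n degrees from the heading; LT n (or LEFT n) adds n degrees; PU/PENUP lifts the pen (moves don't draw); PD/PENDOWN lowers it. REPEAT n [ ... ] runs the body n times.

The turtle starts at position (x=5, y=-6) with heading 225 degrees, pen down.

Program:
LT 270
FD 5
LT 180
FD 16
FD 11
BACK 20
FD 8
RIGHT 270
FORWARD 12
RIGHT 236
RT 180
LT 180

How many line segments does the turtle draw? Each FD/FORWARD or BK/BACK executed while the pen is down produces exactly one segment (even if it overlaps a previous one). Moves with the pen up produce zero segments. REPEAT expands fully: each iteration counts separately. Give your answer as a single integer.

Answer: 6

Derivation:
Executing turtle program step by step:
Start: pos=(5,-6), heading=225, pen down
LT 270: heading 225 -> 135
FD 5: (5,-6) -> (1.464,-2.464) [heading=135, draw]
LT 180: heading 135 -> 315
FD 16: (1.464,-2.464) -> (12.778,-13.778) [heading=315, draw]
FD 11: (12.778,-13.778) -> (20.556,-21.556) [heading=315, draw]
BK 20: (20.556,-21.556) -> (6.414,-7.414) [heading=315, draw]
FD 8: (6.414,-7.414) -> (12.071,-13.071) [heading=315, draw]
RT 270: heading 315 -> 45
FD 12: (12.071,-13.071) -> (20.556,-4.586) [heading=45, draw]
RT 236: heading 45 -> 169
RT 180: heading 169 -> 349
LT 180: heading 349 -> 169
Final: pos=(20.556,-4.586), heading=169, 6 segment(s) drawn
Segments drawn: 6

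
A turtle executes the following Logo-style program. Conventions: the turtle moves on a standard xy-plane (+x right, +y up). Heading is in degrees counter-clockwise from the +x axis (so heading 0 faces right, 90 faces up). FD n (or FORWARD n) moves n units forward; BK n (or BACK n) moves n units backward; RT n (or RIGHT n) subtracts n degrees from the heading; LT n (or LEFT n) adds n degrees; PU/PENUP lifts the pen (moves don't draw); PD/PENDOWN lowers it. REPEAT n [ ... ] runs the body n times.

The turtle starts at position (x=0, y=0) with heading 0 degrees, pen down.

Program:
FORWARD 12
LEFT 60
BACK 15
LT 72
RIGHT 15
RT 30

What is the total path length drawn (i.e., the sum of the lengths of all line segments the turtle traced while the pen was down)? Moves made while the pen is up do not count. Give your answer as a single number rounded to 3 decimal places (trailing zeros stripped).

Executing turtle program step by step:
Start: pos=(0,0), heading=0, pen down
FD 12: (0,0) -> (12,0) [heading=0, draw]
LT 60: heading 0 -> 60
BK 15: (12,0) -> (4.5,-12.99) [heading=60, draw]
LT 72: heading 60 -> 132
RT 15: heading 132 -> 117
RT 30: heading 117 -> 87
Final: pos=(4.5,-12.99), heading=87, 2 segment(s) drawn

Segment lengths:
  seg 1: (0,0) -> (12,0), length = 12
  seg 2: (12,0) -> (4.5,-12.99), length = 15
Total = 27

Answer: 27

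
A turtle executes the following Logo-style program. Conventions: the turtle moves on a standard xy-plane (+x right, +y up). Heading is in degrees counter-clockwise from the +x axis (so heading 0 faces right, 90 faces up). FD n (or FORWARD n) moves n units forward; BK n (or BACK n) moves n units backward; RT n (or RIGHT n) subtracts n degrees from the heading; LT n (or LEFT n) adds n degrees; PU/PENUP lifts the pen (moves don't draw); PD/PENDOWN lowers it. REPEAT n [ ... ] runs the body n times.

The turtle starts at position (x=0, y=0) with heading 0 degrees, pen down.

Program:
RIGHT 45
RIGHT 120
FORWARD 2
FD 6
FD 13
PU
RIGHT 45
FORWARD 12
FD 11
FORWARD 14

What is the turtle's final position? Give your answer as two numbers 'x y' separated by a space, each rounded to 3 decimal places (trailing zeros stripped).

Executing turtle program step by step:
Start: pos=(0,0), heading=0, pen down
RT 45: heading 0 -> 315
RT 120: heading 315 -> 195
FD 2: (0,0) -> (-1.932,-0.518) [heading=195, draw]
FD 6: (-1.932,-0.518) -> (-7.727,-2.071) [heading=195, draw]
FD 13: (-7.727,-2.071) -> (-20.284,-5.435) [heading=195, draw]
PU: pen up
RT 45: heading 195 -> 150
FD 12: (-20.284,-5.435) -> (-30.677,0.565) [heading=150, move]
FD 11: (-30.677,0.565) -> (-40.203,6.065) [heading=150, move]
FD 14: (-40.203,6.065) -> (-52.327,13.065) [heading=150, move]
Final: pos=(-52.327,13.065), heading=150, 3 segment(s) drawn

Answer: -52.327 13.065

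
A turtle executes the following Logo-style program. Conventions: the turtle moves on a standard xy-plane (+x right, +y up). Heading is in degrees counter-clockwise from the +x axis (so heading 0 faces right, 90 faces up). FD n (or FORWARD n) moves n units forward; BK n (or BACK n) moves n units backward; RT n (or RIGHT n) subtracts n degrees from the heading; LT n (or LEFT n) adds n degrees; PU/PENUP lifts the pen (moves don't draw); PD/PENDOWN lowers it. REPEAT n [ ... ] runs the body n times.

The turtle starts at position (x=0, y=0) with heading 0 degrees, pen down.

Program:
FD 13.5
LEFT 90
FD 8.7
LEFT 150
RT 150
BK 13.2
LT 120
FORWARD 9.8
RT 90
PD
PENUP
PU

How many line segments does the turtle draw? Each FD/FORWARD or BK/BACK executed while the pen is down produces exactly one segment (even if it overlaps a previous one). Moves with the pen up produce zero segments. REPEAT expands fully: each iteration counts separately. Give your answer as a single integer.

Executing turtle program step by step:
Start: pos=(0,0), heading=0, pen down
FD 13.5: (0,0) -> (13.5,0) [heading=0, draw]
LT 90: heading 0 -> 90
FD 8.7: (13.5,0) -> (13.5,8.7) [heading=90, draw]
LT 150: heading 90 -> 240
RT 150: heading 240 -> 90
BK 13.2: (13.5,8.7) -> (13.5,-4.5) [heading=90, draw]
LT 120: heading 90 -> 210
FD 9.8: (13.5,-4.5) -> (5.013,-9.4) [heading=210, draw]
RT 90: heading 210 -> 120
PD: pen down
PU: pen up
PU: pen up
Final: pos=(5.013,-9.4), heading=120, 4 segment(s) drawn
Segments drawn: 4

Answer: 4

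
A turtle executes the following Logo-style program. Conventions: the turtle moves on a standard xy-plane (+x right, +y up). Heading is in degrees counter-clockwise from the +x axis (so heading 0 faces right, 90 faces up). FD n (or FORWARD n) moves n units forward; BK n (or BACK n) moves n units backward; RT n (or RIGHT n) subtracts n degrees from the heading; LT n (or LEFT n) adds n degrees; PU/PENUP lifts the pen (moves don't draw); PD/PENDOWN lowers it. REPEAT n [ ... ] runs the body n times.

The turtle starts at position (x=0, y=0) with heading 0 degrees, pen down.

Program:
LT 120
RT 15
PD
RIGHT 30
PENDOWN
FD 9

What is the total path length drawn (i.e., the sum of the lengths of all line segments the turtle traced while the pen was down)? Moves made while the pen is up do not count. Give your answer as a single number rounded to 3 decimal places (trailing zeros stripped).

Answer: 9

Derivation:
Executing turtle program step by step:
Start: pos=(0,0), heading=0, pen down
LT 120: heading 0 -> 120
RT 15: heading 120 -> 105
PD: pen down
RT 30: heading 105 -> 75
PD: pen down
FD 9: (0,0) -> (2.329,8.693) [heading=75, draw]
Final: pos=(2.329,8.693), heading=75, 1 segment(s) drawn

Segment lengths:
  seg 1: (0,0) -> (2.329,8.693), length = 9
Total = 9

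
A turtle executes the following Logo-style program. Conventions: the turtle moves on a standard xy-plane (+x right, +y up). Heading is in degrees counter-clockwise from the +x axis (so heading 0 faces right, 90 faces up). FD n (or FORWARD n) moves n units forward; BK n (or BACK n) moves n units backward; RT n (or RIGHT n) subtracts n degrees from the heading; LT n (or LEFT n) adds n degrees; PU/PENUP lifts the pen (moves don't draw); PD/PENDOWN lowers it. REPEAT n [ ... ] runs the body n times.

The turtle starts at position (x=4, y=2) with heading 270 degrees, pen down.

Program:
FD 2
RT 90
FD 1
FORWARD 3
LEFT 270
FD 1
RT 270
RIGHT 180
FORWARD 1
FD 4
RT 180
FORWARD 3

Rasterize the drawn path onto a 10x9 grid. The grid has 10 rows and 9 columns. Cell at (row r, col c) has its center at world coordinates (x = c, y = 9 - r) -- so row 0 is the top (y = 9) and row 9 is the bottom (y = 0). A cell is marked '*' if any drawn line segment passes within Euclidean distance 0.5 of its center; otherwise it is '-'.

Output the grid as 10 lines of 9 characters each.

Segment 0: (4,2) -> (4,0)
Segment 1: (4,0) -> (3,0)
Segment 2: (3,0) -> (-0,0)
Segment 3: (-0,0) -> (-0,1)
Segment 4: (-0,1) -> (1,1)
Segment 5: (1,1) -> (5,1)
Segment 6: (5,1) -> (2,1)

Answer: ---------
---------
---------
---------
---------
---------
---------
----*----
******---
*****----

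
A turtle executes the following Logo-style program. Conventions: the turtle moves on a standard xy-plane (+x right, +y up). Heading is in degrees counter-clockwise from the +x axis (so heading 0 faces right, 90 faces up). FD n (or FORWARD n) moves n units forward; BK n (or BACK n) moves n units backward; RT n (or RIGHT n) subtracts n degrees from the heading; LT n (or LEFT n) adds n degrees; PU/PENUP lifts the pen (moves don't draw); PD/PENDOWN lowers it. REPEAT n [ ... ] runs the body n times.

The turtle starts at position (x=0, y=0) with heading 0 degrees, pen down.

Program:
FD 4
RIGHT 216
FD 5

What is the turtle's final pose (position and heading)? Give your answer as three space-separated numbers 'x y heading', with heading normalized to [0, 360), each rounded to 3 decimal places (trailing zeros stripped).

Executing turtle program step by step:
Start: pos=(0,0), heading=0, pen down
FD 4: (0,0) -> (4,0) [heading=0, draw]
RT 216: heading 0 -> 144
FD 5: (4,0) -> (-0.045,2.939) [heading=144, draw]
Final: pos=(-0.045,2.939), heading=144, 2 segment(s) drawn

Answer: -0.045 2.939 144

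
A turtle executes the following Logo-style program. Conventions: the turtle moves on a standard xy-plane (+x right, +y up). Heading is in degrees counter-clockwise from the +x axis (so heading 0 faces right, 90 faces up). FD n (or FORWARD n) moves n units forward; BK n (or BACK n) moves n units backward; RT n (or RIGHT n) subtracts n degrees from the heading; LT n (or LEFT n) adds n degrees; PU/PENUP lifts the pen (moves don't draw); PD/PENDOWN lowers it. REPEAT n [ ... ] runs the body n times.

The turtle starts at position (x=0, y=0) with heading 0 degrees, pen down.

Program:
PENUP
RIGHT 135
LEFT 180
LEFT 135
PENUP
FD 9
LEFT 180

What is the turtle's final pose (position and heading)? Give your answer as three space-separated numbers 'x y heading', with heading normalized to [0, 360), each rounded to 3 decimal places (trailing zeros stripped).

Executing turtle program step by step:
Start: pos=(0,0), heading=0, pen down
PU: pen up
RT 135: heading 0 -> 225
LT 180: heading 225 -> 45
LT 135: heading 45 -> 180
PU: pen up
FD 9: (0,0) -> (-9,0) [heading=180, move]
LT 180: heading 180 -> 0
Final: pos=(-9,0), heading=0, 0 segment(s) drawn

Answer: -9 0 0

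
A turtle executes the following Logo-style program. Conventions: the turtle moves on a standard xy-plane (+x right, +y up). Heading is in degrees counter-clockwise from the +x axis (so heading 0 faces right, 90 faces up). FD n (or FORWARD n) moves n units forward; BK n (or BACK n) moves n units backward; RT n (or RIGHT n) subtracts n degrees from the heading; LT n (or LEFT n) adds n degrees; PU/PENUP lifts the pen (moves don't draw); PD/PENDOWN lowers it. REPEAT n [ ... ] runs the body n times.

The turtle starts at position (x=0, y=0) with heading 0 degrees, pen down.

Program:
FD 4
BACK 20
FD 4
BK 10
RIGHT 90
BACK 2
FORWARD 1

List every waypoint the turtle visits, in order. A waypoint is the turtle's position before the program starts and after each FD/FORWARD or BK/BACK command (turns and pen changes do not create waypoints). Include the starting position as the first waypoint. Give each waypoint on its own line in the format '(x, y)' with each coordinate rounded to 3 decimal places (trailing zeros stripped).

Answer: (0, 0)
(4, 0)
(-16, 0)
(-12, 0)
(-22, 0)
(-22, 2)
(-22, 1)

Derivation:
Executing turtle program step by step:
Start: pos=(0,0), heading=0, pen down
FD 4: (0,0) -> (4,0) [heading=0, draw]
BK 20: (4,0) -> (-16,0) [heading=0, draw]
FD 4: (-16,0) -> (-12,0) [heading=0, draw]
BK 10: (-12,0) -> (-22,0) [heading=0, draw]
RT 90: heading 0 -> 270
BK 2: (-22,0) -> (-22,2) [heading=270, draw]
FD 1: (-22,2) -> (-22,1) [heading=270, draw]
Final: pos=(-22,1), heading=270, 6 segment(s) drawn
Waypoints (7 total):
(0, 0)
(4, 0)
(-16, 0)
(-12, 0)
(-22, 0)
(-22, 2)
(-22, 1)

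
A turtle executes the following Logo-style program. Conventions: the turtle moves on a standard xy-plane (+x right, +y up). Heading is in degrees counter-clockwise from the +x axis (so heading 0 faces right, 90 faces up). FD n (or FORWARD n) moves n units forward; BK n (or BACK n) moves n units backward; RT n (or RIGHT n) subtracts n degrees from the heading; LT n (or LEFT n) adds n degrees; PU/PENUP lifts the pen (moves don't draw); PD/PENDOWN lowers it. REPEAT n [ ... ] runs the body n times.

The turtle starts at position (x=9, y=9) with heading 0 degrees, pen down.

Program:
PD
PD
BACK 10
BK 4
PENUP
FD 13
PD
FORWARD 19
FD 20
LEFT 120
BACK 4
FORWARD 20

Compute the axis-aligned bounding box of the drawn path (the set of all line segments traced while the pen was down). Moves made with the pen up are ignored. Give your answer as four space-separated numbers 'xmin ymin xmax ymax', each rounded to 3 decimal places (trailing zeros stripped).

Executing turtle program step by step:
Start: pos=(9,9), heading=0, pen down
PD: pen down
PD: pen down
BK 10: (9,9) -> (-1,9) [heading=0, draw]
BK 4: (-1,9) -> (-5,9) [heading=0, draw]
PU: pen up
FD 13: (-5,9) -> (8,9) [heading=0, move]
PD: pen down
FD 19: (8,9) -> (27,9) [heading=0, draw]
FD 20: (27,9) -> (47,9) [heading=0, draw]
LT 120: heading 0 -> 120
BK 4: (47,9) -> (49,5.536) [heading=120, draw]
FD 20: (49,5.536) -> (39,22.856) [heading=120, draw]
Final: pos=(39,22.856), heading=120, 6 segment(s) drawn

Segment endpoints: x in {-5, -1, 8, 9, 27, 39, 47, 49}, y in {5.536, 9, 22.856}
xmin=-5, ymin=5.536, xmax=49, ymax=22.856

Answer: -5 5.536 49 22.856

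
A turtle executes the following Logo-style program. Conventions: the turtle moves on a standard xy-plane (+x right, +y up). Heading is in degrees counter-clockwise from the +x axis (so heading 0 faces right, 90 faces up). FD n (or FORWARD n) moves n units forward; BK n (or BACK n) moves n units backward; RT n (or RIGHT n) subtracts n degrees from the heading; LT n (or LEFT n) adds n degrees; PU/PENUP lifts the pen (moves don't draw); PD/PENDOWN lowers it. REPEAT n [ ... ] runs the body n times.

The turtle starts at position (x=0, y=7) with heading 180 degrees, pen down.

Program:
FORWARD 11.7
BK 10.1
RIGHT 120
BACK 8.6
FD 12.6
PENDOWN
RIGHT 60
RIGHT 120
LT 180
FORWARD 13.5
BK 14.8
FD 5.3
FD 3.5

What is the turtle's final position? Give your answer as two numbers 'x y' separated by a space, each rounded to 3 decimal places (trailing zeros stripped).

Answer: 4.15 16.959

Derivation:
Executing turtle program step by step:
Start: pos=(0,7), heading=180, pen down
FD 11.7: (0,7) -> (-11.7,7) [heading=180, draw]
BK 10.1: (-11.7,7) -> (-1.6,7) [heading=180, draw]
RT 120: heading 180 -> 60
BK 8.6: (-1.6,7) -> (-5.9,-0.448) [heading=60, draw]
FD 12.6: (-5.9,-0.448) -> (0.4,10.464) [heading=60, draw]
PD: pen down
RT 60: heading 60 -> 0
RT 120: heading 0 -> 240
LT 180: heading 240 -> 60
FD 13.5: (0.4,10.464) -> (7.15,22.155) [heading=60, draw]
BK 14.8: (7.15,22.155) -> (-0.25,9.338) [heading=60, draw]
FD 5.3: (-0.25,9.338) -> (2.4,13.928) [heading=60, draw]
FD 3.5: (2.4,13.928) -> (4.15,16.959) [heading=60, draw]
Final: pos=(4.15,16.959), heading=60, 8 segment(s) drawn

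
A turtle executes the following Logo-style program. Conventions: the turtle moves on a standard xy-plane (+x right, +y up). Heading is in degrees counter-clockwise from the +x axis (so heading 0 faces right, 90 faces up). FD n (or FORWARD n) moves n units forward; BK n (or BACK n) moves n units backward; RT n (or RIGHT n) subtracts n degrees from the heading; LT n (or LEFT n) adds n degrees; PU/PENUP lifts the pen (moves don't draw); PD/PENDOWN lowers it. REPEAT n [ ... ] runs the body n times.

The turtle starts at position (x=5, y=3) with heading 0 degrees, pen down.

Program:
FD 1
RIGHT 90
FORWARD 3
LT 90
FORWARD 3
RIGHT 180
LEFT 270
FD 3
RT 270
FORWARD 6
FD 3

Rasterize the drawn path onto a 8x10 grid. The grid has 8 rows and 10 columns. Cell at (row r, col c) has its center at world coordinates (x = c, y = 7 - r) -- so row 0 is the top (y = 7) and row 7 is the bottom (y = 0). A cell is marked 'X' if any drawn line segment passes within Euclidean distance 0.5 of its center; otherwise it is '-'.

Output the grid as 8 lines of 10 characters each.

Answer: ----------
----------
----------
----------
XXXXXXXXXX
------X--X
------X--X
------XXXX

Derivation:
Segment 0: (5,3) -> (6,3)
Segment 1: (6,3) -> (6,0)
Segment 2: (6,0) -> (9,0)
Segment 3: (9,0) -> (9,3)
Segment 4: (9,3) -> (3,3)
Segment 5: (3,3) -> (0,3)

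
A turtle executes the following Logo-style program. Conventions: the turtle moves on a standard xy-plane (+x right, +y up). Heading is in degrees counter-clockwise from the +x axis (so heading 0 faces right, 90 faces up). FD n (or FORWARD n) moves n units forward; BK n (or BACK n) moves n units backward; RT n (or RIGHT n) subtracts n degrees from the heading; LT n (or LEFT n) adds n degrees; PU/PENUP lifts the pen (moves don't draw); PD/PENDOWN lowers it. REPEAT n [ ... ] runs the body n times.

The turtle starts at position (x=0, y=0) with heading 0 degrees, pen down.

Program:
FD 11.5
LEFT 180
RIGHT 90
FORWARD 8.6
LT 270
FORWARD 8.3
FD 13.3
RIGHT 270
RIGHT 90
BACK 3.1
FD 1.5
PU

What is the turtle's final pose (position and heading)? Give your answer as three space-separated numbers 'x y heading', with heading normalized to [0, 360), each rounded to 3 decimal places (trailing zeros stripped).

Executing turtle program step by step:
Start: pos=(0,0), heading=0, pen down
FD 11.5: (0,0) -> (11.5,0) [heading=0, draw]
LT 180: heading 0 -> 180
RT 90: heading 180 -> 90
FD 8.6: (11.5,0) -> (11.5,8.6) [heading=90, draw]
LT 270: heading 90 -> 0
FD 8.3: (11.5,8.6) -> (19.8,8.6) [heading=0, draw]
FD 13.3: (19.8,8.6) -> (33.1,8.6) [heading=0, draw]
RT 270: heading 0 -> 90
RT 90: heading 90 -> 0
BK 3.1: (33.1,8.6) -> (30,8.6) [heading=0, draw]
FD 1.5: (30,8.6) -> (31.5,8.6) [heading=0, draw]
PU: pen up
Final: pos=(31.5,8.6), heading=0, 6 segment(s) drawn

Answer: 31.5 8.6 0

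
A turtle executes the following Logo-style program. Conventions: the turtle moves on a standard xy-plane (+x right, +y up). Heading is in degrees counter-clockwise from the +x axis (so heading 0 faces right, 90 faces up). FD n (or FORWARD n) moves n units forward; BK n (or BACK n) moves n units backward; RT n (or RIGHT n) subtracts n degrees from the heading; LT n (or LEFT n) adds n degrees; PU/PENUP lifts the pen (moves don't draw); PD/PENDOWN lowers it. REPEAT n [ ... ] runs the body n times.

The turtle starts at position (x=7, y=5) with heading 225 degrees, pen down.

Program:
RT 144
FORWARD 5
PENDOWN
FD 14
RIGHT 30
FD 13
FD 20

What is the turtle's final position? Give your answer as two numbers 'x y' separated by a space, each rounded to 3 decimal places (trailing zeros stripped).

Answer: 30.74 49.412

Derivation:
Executing turtle program step by step:
Start: pos=(7,5), heading=225, pen down
RT 144: heading 225 -> 81
FD 5: (7,5) -> (7.782,9.938) [heading=81, draw]
PD: pen down
FD 14: (7.782,9.938) -> (9.972,23.766) [heading=81, draw]
RT 30: heading 81 -> 51
FD 13: (9.972,23.766) -> (18.153,33.869) [heading=51, draw]
FD 20: (18.153,33.869) -> (30.74,49.412) [heading=51, draw]
Final: pos=(30.74,49.412), heading=51, 4 segment(s) drawn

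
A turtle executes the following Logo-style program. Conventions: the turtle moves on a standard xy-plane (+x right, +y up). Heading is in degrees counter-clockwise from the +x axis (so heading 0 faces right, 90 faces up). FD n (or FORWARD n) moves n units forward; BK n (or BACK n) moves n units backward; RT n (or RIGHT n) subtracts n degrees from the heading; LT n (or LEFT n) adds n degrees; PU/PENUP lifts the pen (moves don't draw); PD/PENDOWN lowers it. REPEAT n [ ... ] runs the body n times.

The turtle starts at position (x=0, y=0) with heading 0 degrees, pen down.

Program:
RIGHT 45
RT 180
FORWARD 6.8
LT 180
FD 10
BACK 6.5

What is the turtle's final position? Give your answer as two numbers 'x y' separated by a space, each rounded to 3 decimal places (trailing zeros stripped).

Answer: -2.333 2.333

Derivation:
Executing turtle program step by step:
Start: pos=(0,0), heading=0, pen down
RT 45: heading 0 -> 315
RT 180: heading 315 -> 135
FD 6.8: (0,0) -> (-4.808,4.808) [heading=135, draw]
LT 180: heading 135 -> 315
FD 10: (-4.808,4.808) -> (2.263,-2.263) [heading=315, draw]
BK 6.5: (2.263,-2.263) -> (-2.333,2.333) [heading=315, draw]
Final: pos=(-2.333,2.333), heading=315, 3 segment(s) drawn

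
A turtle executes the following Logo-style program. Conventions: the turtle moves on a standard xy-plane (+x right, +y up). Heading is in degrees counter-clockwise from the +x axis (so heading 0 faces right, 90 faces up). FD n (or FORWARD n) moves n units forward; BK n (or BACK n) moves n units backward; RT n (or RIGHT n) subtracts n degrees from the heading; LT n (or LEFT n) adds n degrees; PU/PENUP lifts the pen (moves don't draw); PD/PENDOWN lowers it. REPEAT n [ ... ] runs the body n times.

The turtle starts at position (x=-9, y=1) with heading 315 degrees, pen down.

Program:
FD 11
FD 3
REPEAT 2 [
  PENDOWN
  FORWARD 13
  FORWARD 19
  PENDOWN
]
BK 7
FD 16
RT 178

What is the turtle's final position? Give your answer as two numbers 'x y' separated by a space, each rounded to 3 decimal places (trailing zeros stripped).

Executing turtle program step by step:
Start: pos=(-9,1), heading=315, pen down
FD 11: (-9,1) -> (-1.222,-6.778) [heading=315, draw]
FD 3: (-1.222,-6.778) -> (0.899,-8.899) [heading=315, draw]
REPEAT 2 [
  -- iteration 1/2 --
  PD: pen down
  FD 13: (0.899,-8.899) -> (10.092,-18.092) [heading=315, draw]
  FD 19: (10.092,-18.092) -> (23.527,-31.527) [heading=315, draw]
  PD: pen down
  -- iteration 2/2 --
  PD: pen down
  FD 13: (23.527,-31.527) -> (32.719,-40.719) [heading=315, draw]
  FD 19: (32.719,-40.719) -> (46.154,-54.154) [heading=315, draw]
  PD: pen down
]
BK 7: (46.154,-54.154) -> (41.205,-49.205) [heading=315, draw]
FD 16: (41.205,-49.205) -> (52.518,-60.518) [heading=315, draw]
RT 178: heading 315 -> 137
Final: pos=(52.518,-60.518), heading=137, 8 segment(s) drawn

Answer: 52.518 -60.518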